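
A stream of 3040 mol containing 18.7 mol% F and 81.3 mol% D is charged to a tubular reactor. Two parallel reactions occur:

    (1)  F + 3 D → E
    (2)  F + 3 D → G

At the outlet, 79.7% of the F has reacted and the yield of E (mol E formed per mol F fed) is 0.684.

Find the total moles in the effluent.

1680 mol

Yield of E: 1ξ₁ / 568.5 = 0.684 → ξ₁ = 388.8 mol.
Conversion of F: 1ξ₁ + 1ξ₂ = 0.797 × 568.5 = 453.1 → ξ₂ = 64.24 mol.
Outlet amounts (n = n₀ + Σ ν·ξ):
  F: 568.5 − 1(388.8) − 1(64.24) = 115.4
  D: 2472 − 3(388.8) − 3(64.24) = 1112
  E: 0 + 1(388.8) = 388.8
  G: 0 + 1(64.24) = 64.24
Total out = 115.4 + 1112 + 388.8 + 64.24 = 1681 mol.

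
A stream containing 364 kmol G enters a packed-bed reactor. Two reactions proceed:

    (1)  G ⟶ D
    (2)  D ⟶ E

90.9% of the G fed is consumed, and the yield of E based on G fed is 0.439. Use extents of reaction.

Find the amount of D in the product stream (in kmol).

171 kmol

Conversion of G: G consumed = 1ξ₁ = 0.909 × 364 → ξ₁ = 330.9 kmol.
Yield of E: 1ξ₂ / 364 = 0.439 → ξ₂ = 159.8 kmol.
Outlet amounts (n = n₀ + Σ ν·ξ):
  G: 364 − 1(330.9) = 33.12
  D: 0 + 1(330.9) − 1(159.8) = 171.1
  E: 0 + 1(159.8) = 159.8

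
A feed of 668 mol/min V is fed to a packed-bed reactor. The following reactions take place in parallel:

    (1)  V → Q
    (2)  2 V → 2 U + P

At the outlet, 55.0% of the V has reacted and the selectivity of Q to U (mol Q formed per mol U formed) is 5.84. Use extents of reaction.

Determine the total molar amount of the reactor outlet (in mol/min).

Conversion of V: V consumed = 0.55 × 668 = 367.4 mol/min = 1ξ₁ + 2ξ₂.
Selectivity: 1ξ₁ / (2ξ₂) = 5.84 → ξ₁ = 11.68 ξ₂.
Substitute: (1·11.68 + 2) ξ₂ = 367.4 → ξ₂ = 26.86 mol/min, ξ₁ = 313.7 mol/min.
Outlet amounts (n = n₀ + Σ ν·ξ):
  V: 668 − 1(313.7) − 2(26.86) = 300.6
  Q: 0 + 1(313.7) = 313.7
  U: 0 + 2(26.86) = 53.71
  P: 0 + 1(26.86) = 26.86
Total out = 300.6 + 313.7 + 53.71 + 26.86 = 694.9 mol/min.

695 mol/min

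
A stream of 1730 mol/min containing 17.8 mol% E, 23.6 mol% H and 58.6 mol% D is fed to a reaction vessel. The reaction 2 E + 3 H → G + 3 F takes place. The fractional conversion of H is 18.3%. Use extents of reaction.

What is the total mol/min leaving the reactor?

1710 mol/min

H reacted = 0.183 × 408.3 = 74.72 mol/min; ν_H = −3, so ξ = 74.72/3 = 24.91 mol/min.
Outlet amounts (n = n₀ + ν ξ):
  E: 307.9 − 2(24.91) = 258.1
  H: 408.3 − 3(24.91) = 333.6
  G: 0 + 1(24.91) = 24.91
  F: 0 + 3(24.91) = 74.72
  D: 1014 (inert)
Total out = 258.1 + 333.6 + 24.91 + 74.72 + 1014 = 1705 mol/min.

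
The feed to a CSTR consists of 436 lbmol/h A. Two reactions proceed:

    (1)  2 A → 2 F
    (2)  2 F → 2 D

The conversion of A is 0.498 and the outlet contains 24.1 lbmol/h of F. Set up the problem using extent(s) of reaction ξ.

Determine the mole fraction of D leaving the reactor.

Conversion of A: A consumed = 2ξ₁ = 0.498 × 436 → ξ₁ = 108.6 lbmol/h.
F balance: n_F = 0 + 2ξ₁ − 2ξ₂ = 24.1 → ξ₂ = (2·108.6 − 24.1)/2 = 96.51 lbmol/h.
Outlet amounts (n = n₀ + Σ ν·ξ):
  A: 436 − 2(108.6) = 218.9
  F: 0 + 2(108.6) − 2(96.51) = 24.1
  D: 0 + 2(96.51) = 193
Total out = 436 lbmol/h; y_D = 193 / 436 = 0.4427.

0.443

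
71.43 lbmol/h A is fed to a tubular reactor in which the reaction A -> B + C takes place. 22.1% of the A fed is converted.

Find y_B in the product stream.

A reacted = 0.221 × 71.43 = 15.79 lbmol/h; ν_A = −1, so ξ = 15.79/1 = 15.79 lbmol/h.
Outlet amounts (n = n₀ + ν ξ):
  A: 71.43 − 1(15.79) = 55.64
  B: 0 + 1(15.79) = 15.79
  C: 0 + 1(15.79) = 15.79
Total out = 87.22 lbmol/h; y_B = 15.79 / 87.22 = 0.181.

0.181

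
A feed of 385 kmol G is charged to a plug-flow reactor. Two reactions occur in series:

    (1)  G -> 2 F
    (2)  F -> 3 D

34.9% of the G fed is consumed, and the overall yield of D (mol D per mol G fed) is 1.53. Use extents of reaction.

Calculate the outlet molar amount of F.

Conversion of G: G consumed = 1ξ₁ = 0.349 × 385 → ξ₁ = 134.4 kmol.
Yield of D: 3ξ₂ / 385 = 1.53 → ξ₂ = 196.3 kmol.
Outlet amounts (n = n₀ + Σ ν·ξ):
  G: 385 − 1(134.4) = 250.6
  F: 0 + 2(134.4) − 1(196.3) = 72.38
  D: 0 + 3(196.3) = 589

72.4 kmol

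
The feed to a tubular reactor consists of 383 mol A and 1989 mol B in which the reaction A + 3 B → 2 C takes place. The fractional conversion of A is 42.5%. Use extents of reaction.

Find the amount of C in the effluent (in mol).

326 mol

A reacted = 0.425 × 383 = 162.8 mol; ν_A = −1, so ξ = 162.8/1 = 162.8 mol.
Outlet amounts (n = n₀ + ν ξ):
  A: 383 − 1(162.8) = 220.2
  B: 1989 − 3(162.8) = 1501
  C: 0 + 2(162.8) = 325.6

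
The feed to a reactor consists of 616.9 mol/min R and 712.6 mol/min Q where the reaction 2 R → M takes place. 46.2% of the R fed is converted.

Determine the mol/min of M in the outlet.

143 mol/min

R reacted = 0.462 × 616.9 = 285 mol/min; ν_R = −2, so ξ = 285/2 = 142.5 mol/min.
Outlet amounts (n = n₀ + ν ξ):
  R: 616.9 − 2(142.5) = 331.9
  M: 0 + 1(142.5) = 142.5
  Q: 712.6 (inert)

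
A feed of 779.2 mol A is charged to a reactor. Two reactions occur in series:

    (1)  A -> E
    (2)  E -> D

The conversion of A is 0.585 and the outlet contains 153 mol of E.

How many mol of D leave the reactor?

303 mol

Conversion of A: A consumed = 1ξ₁ = 0.585 × 779.2 → ξ₁ = 455.8 mol.
E balance: n_E = 0 + 1ξ₁ − 1ξ₂ = 153 → ξ₂ = (1·455.8 − 153)/1 = 302.8 mol.
Outlet amounts (n = n₀ + Σ ν·ξ):
  A: 779.2 − 1(455.8) = 323.4
  E: 0 + 1(455.8) − 1(302.8) = 153
  D: 0 + 1(302.8) = 302.8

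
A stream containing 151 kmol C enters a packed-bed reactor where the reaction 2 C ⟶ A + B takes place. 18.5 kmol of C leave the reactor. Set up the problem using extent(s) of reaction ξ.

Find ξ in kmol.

For C: n = n₀ − 2ξ → 18.5 = 151 − 2ξ, giving ξ = 66.25 kmol.
Outlet amounts (n = n₀ + ν ξ):
  C: 151 − 2(66.25) = 18.5
  A: 0 + 1(66.25) = 66.25
  B: 0 + 1(66.25) = 66.25

ξ = 66.2 kmol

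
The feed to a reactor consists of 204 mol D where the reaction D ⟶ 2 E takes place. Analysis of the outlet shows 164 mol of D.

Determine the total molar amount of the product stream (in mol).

244 mol

For D: n = n₀ − 1ξ → 164 = 204 − 1ξ, giving ξ = 40 mol.
Outlet amounts (n = n₀ + ν ξ):
  D: 204 − 1(40) = 164
  E: 0 + 2(40) = 80
Total out = 164 + 80 = 244 mol.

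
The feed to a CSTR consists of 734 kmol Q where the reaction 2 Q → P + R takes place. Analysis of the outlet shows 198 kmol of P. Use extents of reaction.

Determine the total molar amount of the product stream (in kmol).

For P: n = n₀ + 1ξ → 198 = 0 + 1ξ, giving ξ = 198 kmol.
Outlet amounts (n = n₀ + ν ξ):
  Q: 734 − 2(198) = 338
  P: 0 + 1(198) = 198
  R: 0 + 1(198) = 198
Total out = 338 + 198 + 198 = 734 kmol.

734 kmol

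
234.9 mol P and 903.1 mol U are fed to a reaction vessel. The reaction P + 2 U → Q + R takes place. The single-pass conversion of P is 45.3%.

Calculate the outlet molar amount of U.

P reacted = 0.453 × 234.9 = 106.4 mol; ν_P = −1, so ξ = 106.4/1 = 106.4 mol.
Outlet amounts (n = n₀ + ν ξ):
  P: 234.9 − 1(106.4) = 128.5
  U: 903.1 − 2(106.4) = 690.3
  Q: 0 + 1(106.4) = 106.4
  R: 0 + 1(106.4) = 106.4

690 mol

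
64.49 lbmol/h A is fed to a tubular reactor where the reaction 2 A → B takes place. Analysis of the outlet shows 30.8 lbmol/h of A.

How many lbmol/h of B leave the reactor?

For A: n = n₀ − 2ξ → 30.8 = 64.49 − 2ξ, giving ξ = 16.84 lbmol/h.
Outlet amounts (n = n₀ + ν ξ):
  A: 64.49 − 2(16.84) = 30.8
  B: 0 + 1(16.84) = 16.84

16.8 lbmol/h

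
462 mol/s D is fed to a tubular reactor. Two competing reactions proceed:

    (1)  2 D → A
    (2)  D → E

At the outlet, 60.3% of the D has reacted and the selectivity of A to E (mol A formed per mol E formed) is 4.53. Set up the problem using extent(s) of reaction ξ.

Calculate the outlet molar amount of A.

125 mol/s

Conversion of D: D consumed = 0.603 × 462 = 278.6 mol/s = 2ξ₁ + 1ξ₂.
Selectivity: 1ξ₁ / (1ξ₂) = 4.53 → ξ₁ = 4.53 ξ₂.
Substitute: (2·4.53 + 1) ξ₂ = 278.6 → ξ₂ = 27.69 mol/s, ξ₁ = 125.4 mol/s.
Outlet amounts (n = n₀ + Σ ν·ξ):
  D: 462 − 2(125.4) − 1(27.69) = 183.4
  A: 0 + 1(125.4) = 125.4
  E: 0 + 1(27.69) = 27.69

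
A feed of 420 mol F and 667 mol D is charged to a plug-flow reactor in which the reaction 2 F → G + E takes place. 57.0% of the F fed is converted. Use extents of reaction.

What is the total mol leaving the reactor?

F reacted = 0.57 × 420 = 239.4 mol; ν_F = −2, so ξ = 239.4/2 = 119.7 mol.
Outlet amounts (n = n₀ + ν ξ):
  F: 420 − 2(119.7) = 180.6
  G: 0 + 1(119.7) = 119.7
  E: 0 + 1(119.7) = 119.7
  D: 667 (inert)
Total out = 180.6 + 119.7 + 119.7 + 667 = 1087 mol.

1090 mol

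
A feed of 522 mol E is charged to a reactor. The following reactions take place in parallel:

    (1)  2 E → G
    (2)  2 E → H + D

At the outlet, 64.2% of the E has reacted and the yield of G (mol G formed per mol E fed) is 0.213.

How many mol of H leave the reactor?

Yield of G: 1ξ₁ / 522 = 0.213 → ξ₁ = 111.2 mol.
Conversion of E: 2ξ₁ + 2ξ₂ = 0.642 × 522 = 335.1 → ξ₂ = 56.38 mol.
Outlet amounts (n = n₀ + Σ ν·ξ):
  E: 522 − 2(111.2) − 2(56.38) = 186.9
  G: 0 + 1(111.2) = 111.2
  H: 0 + 1(56.38) = 56.38
  D: 0 + 1(56.38) = 56.38

56.4 mol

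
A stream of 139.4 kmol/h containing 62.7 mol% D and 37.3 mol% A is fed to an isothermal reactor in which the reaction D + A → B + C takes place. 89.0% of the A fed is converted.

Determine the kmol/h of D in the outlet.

A reacted = 0.89 × 52 = 46.28 kmol/h; ν_A = −1, so ξ = 46.28/1 = 46.28 kmol/h.
Outlet amounts (n = n₀ + ν ξ):
  D: 87.4 − 1(46.28) = 41.13
  A: 52 − 1(46.28) = 5.72
  B: 0 + 1(46.28) = 46.28
  C: 0 + 1(46.28) = 46.28

41.1 kmol/h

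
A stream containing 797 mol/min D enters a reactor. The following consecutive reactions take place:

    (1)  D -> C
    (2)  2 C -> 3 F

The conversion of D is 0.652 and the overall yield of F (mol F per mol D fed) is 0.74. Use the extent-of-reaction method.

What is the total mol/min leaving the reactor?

Conversion of D: D consumed = 1ξ₁ = 0.652 × 797 → ξ₁ = 519.6 mol/min.
Yield of F: 3ξ₂ / 797 = 0.74 → ξ₂ = 196.6 mol/min.
Outlet amounts (n = n₀ + Σ ν·ξ):
  D: 797 − 1(519.6) = 277.4
  C: 0 + 1(519.6) − 2(196.6) = 126.5
  F: 0 + 3(196.6) = 589.8
Total out = 277.4 + 126.5 + 589.8 = 993.6 mol/min.

994 mol/min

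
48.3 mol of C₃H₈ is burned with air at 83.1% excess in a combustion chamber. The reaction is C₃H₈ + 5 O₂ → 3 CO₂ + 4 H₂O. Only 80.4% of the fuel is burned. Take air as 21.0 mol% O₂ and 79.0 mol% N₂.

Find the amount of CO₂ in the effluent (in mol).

Stoichiometric O₂ = 5 × 48.3 = 241.5 mol; O₂ fed = 241.5 × 1.831 = 442.2 mol.
N₂ fed = 442.2 × 79/21 = 1663 mol.
Fuel reacted = 0.804 × 48.3 → ξ = 38.83 mol.
Outlet (n = n₀ + ν ξ):
  C₃H₈: 48.3 − 1(38.83) = 9.467
  O₂: 442.2 − 5(38.83) = 248
  N₂: 1663 (inert)
  CO₂: 0 + 3(38.83) = 116.5
  H₂O: 0 + 4(38.83) = 155.3

116 mol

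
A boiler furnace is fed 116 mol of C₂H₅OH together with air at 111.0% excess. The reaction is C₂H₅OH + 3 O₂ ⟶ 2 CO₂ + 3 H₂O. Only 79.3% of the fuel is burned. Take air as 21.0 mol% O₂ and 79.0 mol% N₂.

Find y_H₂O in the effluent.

Stoichiometric O₂ = 3 × 116 = 348 mol; O₂ fed = 348 × 2.110 = 734.3 mol.
N₂ fed = 734.3 × 79/21 = 2762 mol.
Fuel reacted = 0.793 × 116 → ξ = 91.99 mol.
Outlet (n = n₀ + ν ξ):
  C₂H₅OH: 116 − 1(91.99) = 24.01
  O₂: 734.3 − 3(91.99) = 458.3
  N₂: 2762 (inert)
  CO₂: 0 + 2(91.99) = 184
  H₂O: 0 + 3(91.99) = 276
Total out = 3705 mol; y_H₂O = 276 / 3705 = 0.07449.

0.0745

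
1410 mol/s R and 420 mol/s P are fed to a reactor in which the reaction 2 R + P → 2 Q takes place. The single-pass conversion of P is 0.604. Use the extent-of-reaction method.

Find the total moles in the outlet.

P reacted = 0.604 × 420 = 253.7 mol/s; ν_P = −1, so ξ = 253.7/1 = 253.7 mol/s.
Outlet amounts (n = n₀ + ν ξ):
  R: 1410 − 2(253.7) = 902.6
  P: 420 − 1(253.7) = 166.3
  Q: 0 + 2(253.7) = 507.4
Total out = 902.6 + 166.3 + 507.4 = 1576 mol/s.

1580 mol/s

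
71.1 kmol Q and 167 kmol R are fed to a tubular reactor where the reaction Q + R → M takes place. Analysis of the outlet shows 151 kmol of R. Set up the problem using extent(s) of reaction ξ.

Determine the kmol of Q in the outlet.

55.1 kmol

For R: n = n₀ − 1ξ → 151 = 167 − 1ξ, giving ξ = 16 kmol.
Outlet amounts (n = n₀ + ν ξ):
  Q: 71.1 − 1(16) = 55.1
  R: 167 − 1(16) = 151
  M: 0 + 1(16) = 16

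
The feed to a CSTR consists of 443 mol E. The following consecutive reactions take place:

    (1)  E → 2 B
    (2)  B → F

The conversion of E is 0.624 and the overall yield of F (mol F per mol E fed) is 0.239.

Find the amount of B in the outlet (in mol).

447 mol

Conversion of E: E consumed = 1ξ₁ = 0.624 × 443 → ξ₁ = 276.4 mol.
Yield of F: 1ξ₂ / 443 = 0.239 → ξ₂ = 105.9 mol.
Outlet amounts (n = n₀ + Σ ν·ξ):
  E: 443 − 1(276.4) = 166.6
  B: 0 + 2(276.4) − 1(105.9) = 447
  F: 0 + 1(105.9) = 105.9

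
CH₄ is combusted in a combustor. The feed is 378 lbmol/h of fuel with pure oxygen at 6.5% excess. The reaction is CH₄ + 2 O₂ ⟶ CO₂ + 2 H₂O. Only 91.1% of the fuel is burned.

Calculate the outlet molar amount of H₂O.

Stoichiometric O₂ = 2 × 378 = 756 lbmol/h; O₂ fed = 756 × 1.065 = 805.1 lbmol/h.
Fuel reacted = 0.911 × 378 → ξ = 344.4 lbmol/h.
Outlet (n = n₀ + ν ξ):
  CH₄: 378 − 1(344.4) = 33.64
  O₂: 805.1 − 2(344.4) = 116.4
  CO₂: 0 + 1(344.4) = 344.4
  H₂O: 0 + 2(344.4) = 688.7

689 lbmol/h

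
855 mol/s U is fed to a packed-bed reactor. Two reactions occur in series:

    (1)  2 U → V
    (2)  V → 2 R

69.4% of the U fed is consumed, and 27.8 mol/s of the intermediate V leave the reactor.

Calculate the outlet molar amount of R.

Conversion of U: U consumed = 2ξ₁ = 0.694 × 855 → ξ₁ = 296.7 mol/s.
V balance: n_V = 0 + 1ξ₁ − 1ξ₂ = 27.8 → ξ₂ = (1·296.7 − 27.8)/1 = 268.9 mol/s.
Outlet amounts (n = n₀ + Σ ν·ξ):
  U: 855 − 2(296.7) = 261.6
  V: 0 + 1(296.7) − 1(268.9) = 27.8
  R: 0 + 2(268.9) = 537.8

538 mol/s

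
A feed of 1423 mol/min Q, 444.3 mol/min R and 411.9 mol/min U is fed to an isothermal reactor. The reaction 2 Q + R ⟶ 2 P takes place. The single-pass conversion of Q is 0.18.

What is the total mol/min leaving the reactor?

2150 mol/min

Q reacted = 0.18 × 1423 = 256.1 mol/min; ν_Q = −2, so ξ = 256.1/2 = 128.1 mol/min.
Outlet amounts (n = n₀ + ν ξ):
  Q: 1423 − 2(128.1) = 1167
  R: 444.3 − 1(128.1) = 316.2
  P: 0 + 2(128.1) = 256.1
  U: 411.9 (inert)
Total out = 1167 + 316.2 + 256.1 + 411.9 = 2151 mol/min.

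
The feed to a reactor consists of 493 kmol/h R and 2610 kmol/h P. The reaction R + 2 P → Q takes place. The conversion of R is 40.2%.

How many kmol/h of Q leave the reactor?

R reacted = 0.402 × 493 = 198.2 kmol/h; ν_R = −1, so ξ = 198.2/1 = 198.2 kmol/h.
Outlet amounts (n = n₀ + ν ξ):
  R: 493 − 1(198.2) = 294.8
  P: 2610 − 2(198.2) = 2214
  Q: 0 + 1(198.2) = 198.2

198 kmol/h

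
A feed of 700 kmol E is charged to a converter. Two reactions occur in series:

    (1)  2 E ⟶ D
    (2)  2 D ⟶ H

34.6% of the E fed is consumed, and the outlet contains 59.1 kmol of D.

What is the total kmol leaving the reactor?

Conversion of E: E consumed = 2ξ₁ = 0.346 × 700 → ξ₁ = 121.1 kmol.
D balance: n_D = 0 + 1ξ₁ − 2ξ₂ = 59.1 → ξ₂ = (1·121.1 − 59.1)/2 = 31 kmol.
Outlet amounts (n = n₀ + Σ ν·ξ):
  E: 700 − 2(121.1) = 457.8
  D: 0 + 1(121.1) − 2(31) = 59.1
  H: 0 + 1(31) = 31
Total out = 457.8 + 59.1 + 31 = 547.9 kmol.

548 kmol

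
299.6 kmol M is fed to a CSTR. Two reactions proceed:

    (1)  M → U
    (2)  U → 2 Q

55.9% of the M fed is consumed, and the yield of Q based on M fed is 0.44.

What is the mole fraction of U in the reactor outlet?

0.278

Conversion of M: M consumed = 1ξ₁ = 0.559 × 299.6 → ξ₁ = 167.5 kmol.
Yield of Q: 2ξ₂ / 299.6 = 0.44 → ξ₂ = 65.91 kmol.
Outlet amounts (n = n₀ + Σ ν·ξ):
  M: 299.6 − 1(167.5) = 132.1
  U: 0 + 1(167.5) − 1(65.91) = 101.6
  Q: 0 + 2(65.91) = 131.8
Total out = 365.5 kmol; y_U = 101.6 / 365.5 = 0.2779.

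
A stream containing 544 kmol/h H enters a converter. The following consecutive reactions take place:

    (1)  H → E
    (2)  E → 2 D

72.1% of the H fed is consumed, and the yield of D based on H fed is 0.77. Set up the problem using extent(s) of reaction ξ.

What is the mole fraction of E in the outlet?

Conversion of H: H consumed = 1ξ₁ = 0.721 × 544 → ξ₁ = 392.2 kmol/h.
Yield of D: 2ξ₂ / 544 = 0.77 → ξ₂ = 209.4 kmol/h.
Outlet amounts (n = n₀ + Σ ν·ξ):
  H: 544 − 1(392.2) = 151.8
  E: 0 + 1(392.2) − 1(209.4) = 182.8
  D: 0 + 2(209.4) = 418.9
Total out = 753.4 kmol/h; y_E = 182.8 / 753.4 = 0.2426.

0.243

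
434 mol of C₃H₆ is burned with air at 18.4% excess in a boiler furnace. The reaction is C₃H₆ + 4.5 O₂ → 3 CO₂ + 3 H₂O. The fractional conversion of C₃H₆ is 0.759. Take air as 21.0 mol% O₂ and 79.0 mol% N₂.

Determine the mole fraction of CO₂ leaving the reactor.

0.0851

Stoichiometric O₂ = 4.5 × 434 = 1953 mol; O₂ fed = 1953 × 1.184 = 2312 mol.
N₂ fed = 2312 × 79/21 = 8699 mol.
Fuel reacted = 0.759 × 434 → ξ = 329.4 mol.
Outlet (n = n₀ + ν ξ):
  C₃H₆: 434 − 1(329.4) = 104.6
  O₂: 2312 − 4.5(329.4) = 830
  N₂: 8699 (inert)
  CO₂: 0 + 3(329.4) = 988.2
  H₂O: 0 + 3(329.4) = 988.2
Total out = 11610 mol; y_CO₂ = 988.2 / 11610 = 0.08512.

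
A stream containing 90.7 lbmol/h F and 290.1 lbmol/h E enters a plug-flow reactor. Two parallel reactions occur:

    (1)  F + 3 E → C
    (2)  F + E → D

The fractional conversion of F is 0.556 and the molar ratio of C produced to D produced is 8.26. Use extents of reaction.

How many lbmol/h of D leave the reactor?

5.45 lbmol/h

Conversion of F: F consumed = 0.556 × 90.7 = 50.43 lbmol/h = 1ξ₁ + 1ξ₂.
Selectivity: 1ξ₁ / (1ξ₂) = 8.26 → ξ₁ = 8.26 ξ₂.
Substitute: (1·8.26 + 1) ξ₂ = 50.43 → ξ₂ = 5.446 lbmol/h, ξ₁ = 44.98 lbmol/h.
Outlet amounts (n = n₀ + Σ ν·ξ):
  F: 90.7 − 1(44.98) − 1(5.446) = 40.27
  E: 290.1 − 3(44.98) − 1(5.446) = 149.7
  C: 0 + 1(44.98) = 44.98
  D: 0 + 1(5.446) = 5.446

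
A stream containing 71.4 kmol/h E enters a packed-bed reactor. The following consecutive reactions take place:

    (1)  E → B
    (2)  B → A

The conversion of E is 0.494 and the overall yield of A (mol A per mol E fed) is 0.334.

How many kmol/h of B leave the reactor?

11.4 kmol/h

Conversion of E: E consumed = 1ξ₁ = 0.494 × 71.4 → ξ₁ = 35.27 kmol/h.
Yield of A: 1ξ₂ / 71.4 = 0.334 → ξ₂ = 23.85 kmol/h.
Outlet amounts (n = n₀ + Σ ν·ξ):
  E: 71.4 − 1(35.27) = 36.13
  B: 0 + 1(35.27) − 1(23.85) = 11.42
  A: 0 + 1(23.85) = 23.85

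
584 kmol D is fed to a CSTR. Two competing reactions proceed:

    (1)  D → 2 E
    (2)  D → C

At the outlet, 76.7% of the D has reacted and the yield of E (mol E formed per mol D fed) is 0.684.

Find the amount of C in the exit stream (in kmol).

248 kmol

Yield of E: 2ξ₁ / 584 = 0.684 → ξ₁ = 199.7 kmol.
Conversion of D: 1ξ₁ + 1ξ₂ = 0.767 × 584 = 447.9 → ξ₂ = 248.2 kmol.
Outlet amounts (n = n₀ + Σ ν·ξ):
  D: 584 − 1(199.7) − 1(248.2) = 136.1
  E: 0 + 2(199.7) = 399.5
  C: 0 + 1(248.2) = 248.2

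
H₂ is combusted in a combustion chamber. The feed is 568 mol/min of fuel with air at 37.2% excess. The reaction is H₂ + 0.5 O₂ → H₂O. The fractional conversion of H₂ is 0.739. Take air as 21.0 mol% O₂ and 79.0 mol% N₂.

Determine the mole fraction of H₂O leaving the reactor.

Stoichiometric O₂ = 0.5 × 568 = 284 mol/min; O₂ fed = 284 × 1.372 = 389.6 mol/min.
N₂ fed = 389.6 × 79/21 = 1466 mol/min.
Fuel reacted = 0.739 × 568 → ξ = 419.8 mol/min.
Outlet (n = n₀ + ν ξ):
  H₂: 568 − 1(419.8) = 148.2
  O₂: 389.6 − 0.5(419.8) = 179.8
  N₂: 1466 (inert)
  H₂O: 0 + 1(419.8) = 419.8
Total out = 2214 mol/min; y_H₂O = 419.8 / 2214 = 0.1896.

0.19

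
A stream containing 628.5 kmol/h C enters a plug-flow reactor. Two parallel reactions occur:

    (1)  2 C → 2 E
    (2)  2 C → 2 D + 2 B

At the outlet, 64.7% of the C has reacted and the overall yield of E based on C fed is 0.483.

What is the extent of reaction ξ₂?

ξ₂ = 51.5 kmol/h

Yield of E: 2ξ₁ / 628.5 = 0.483 → ξ₁ = 151.8 kmol/h.
Conversion of C: 2ξ₁ + 2ξ₂ = 0.647 × 628.5 = 406.6 → ξ₂ = 51.54 kmol/h.
Outlet amounts (n = n₀ + Σ ν·ξ):
  C: 628.5 − 2(151.8) − 2(51.54) = 221.9
  E: 0 + 2(151.8) = 303.6
  D: 0 + 2(51.54) = 103.1
  B: 0 + 2(51.54) = 103.1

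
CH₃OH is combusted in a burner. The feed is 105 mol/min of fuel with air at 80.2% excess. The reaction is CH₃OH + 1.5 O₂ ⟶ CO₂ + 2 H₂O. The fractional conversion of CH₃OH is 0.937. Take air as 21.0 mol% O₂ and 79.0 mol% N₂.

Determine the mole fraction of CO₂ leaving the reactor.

Stoichiometric O₂ = 1.5 × 105 = 157.5 mol/min; O₂ fed = 157.5 × 1.802 = 283.8 mol/min.
N₂ fed = 283.8 × 79/21 = 1068 mol/min.
Fuel reacted = 0.937 × 105 → ξ = 98.39 mol/min.
Outlet (n = n₀ + ν ξ):
  CH₃OH: 105 − 1(98.39) = 6.615
  O₂: 283.8 − 1.5(98.39) = 136.2
  N₂: 1068 (inert)
  CO₂: 0 + 1(98.39) = 98.39
  H₂O: 0 + 2(98.39) = 196.8
Total out = 1506 mol/min; y_CO₂ = 98.39 / 1506 = 0.06534.

0.0653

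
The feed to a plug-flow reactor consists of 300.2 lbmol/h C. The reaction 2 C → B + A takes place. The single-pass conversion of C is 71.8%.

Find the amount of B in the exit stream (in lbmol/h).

C reacted = 0.718 × 300.2 = 215.5 lbmol/h; ν_C = −2, so ξ = 215.5/2 = 107.8 lbmol/h.
Outlet amounts (n = n₀ + ν ξ):
  C: 300.2 − 2(107.8) = 84.66
  B: 0 + 1(107.8) = 107.8
  A: 0 + 1(107.8) = 107.8

108 lbmol/h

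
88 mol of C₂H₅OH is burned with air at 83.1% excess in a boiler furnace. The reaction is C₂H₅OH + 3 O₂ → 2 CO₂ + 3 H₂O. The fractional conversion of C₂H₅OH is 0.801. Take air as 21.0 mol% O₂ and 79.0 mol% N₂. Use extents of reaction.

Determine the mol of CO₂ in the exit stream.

Stoichiometric O₂ = 3 × 88 = 264 mol; O₂ fed = 264 × 1.831 = 483.4 mol.
N₂ fed = 483.4 × 79/21 = 1818 mol.
Fuel reacted = 0.801 × 88 → ξ = 70.49 mol.
Outlet (n = n₀ + ν ξ):
  C₂H₅OH: 88 − 1(70.49) = 17.51
  O₂: 483.4 − 3(70.49) = 271.9
  N₂: 1818 (inert)
  CO₂: 0 + 2(70.49) = 141
  H₂O: 0 + 3(70.49) = 211.5

141 mol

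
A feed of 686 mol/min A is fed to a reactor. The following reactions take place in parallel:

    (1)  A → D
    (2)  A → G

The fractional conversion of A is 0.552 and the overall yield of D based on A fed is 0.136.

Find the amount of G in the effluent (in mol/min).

Yield of D: 1ξ₁ / 686 = 0.136 → ξ₁ = 93.3 mol/min.
Conversion of A: 1ξ₁ + 1ξ₂ = 0.552 × 686 = 378.7 → ξ₂ = 285.4 mol/min.
Outlet amounts (n = n₀ + Σ ν·ξ):
  A: 686 − 1(93.3) − 1(285.4) = 307.3
  D: 0 + 1(93.3) = 93.3
  G: 0 + 1(285.4) = 285.4

285 mol/min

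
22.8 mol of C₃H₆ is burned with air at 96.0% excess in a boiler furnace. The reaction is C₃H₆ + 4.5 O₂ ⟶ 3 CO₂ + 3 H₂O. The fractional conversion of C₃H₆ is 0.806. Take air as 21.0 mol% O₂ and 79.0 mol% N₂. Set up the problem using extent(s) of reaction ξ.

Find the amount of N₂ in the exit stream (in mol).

757 mol

Stoichiometric O₂ = 4.5 × 22.8 = 102.6 mol; O₂ fed = 102.6 × 1.960 = 201.1 mol.
N₂ fed = 201.1 × 79/21 = 756.5 mol.
Fuel reacted = 0.806 × 22.8 → ξ = 18.38 mol.
Outlet (n = n₀ + ν ξ):
  C₃H₆: 22.8 − 1(18.38) = 4.423
  O₂: 201.1 − 4.5(18.38) = 118.4
  N₂: 756.5 (inert)
  CO₂: 0 + 3(18.38) = 55.13
  H₂O: 0 + 3(18.38) = 55.13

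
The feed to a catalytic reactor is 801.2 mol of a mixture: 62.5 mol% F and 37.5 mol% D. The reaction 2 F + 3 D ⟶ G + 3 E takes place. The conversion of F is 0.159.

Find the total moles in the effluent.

F reacted = 0.159 × 500.8 = 79.62 mol; ν_F = −2, so ξ = 79.62/2 = 39.81 mol.
Outlet amounts (n = n₀ + ν ξ):
  F: 500.8 − 2(39.81) = 421.1
  D: 300.4 − 3(39.81) = 181
  G: 0 + 1(39.81) = 39.81
  E: 0 + 3(39.81) = 119.4
Total out = 421.1 + 181 + 39.81 + 119.4 = 761.4 mol.

761 mol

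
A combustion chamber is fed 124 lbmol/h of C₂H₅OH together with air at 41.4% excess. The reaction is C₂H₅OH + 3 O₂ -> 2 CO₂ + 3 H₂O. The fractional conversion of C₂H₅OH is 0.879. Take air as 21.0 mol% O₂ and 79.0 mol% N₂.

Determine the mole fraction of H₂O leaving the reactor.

Stoichiometric O₂ = 3 × 124 = 372 lbmol/h; O₂ fed = 372 × 1.414 = 526 lbmol/h.
N₂ fed = 526 × 79/21 = 1979 lbmol/h.
Fuel reacted = 0.879 × 124 → ξ = 109 lbmol/h.
Outlet (n = n₀ + ν ξ):
  C₂H₅OH: 124 − 1(109) = 15
  O₂: 526 − 3(109) = 199
  N₂: 1979 (inert)
  CO₂: 0 + 2(109) = 218
  H₂O: 0 + 3(109) = 327
Total out = 2738 lbmol/h; y_H₂O = 327 / 2738 = 0.1194.

0.119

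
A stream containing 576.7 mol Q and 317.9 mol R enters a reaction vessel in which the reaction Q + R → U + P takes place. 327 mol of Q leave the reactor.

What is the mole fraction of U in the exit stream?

0.279

For Q: n = n₀ − 1ξ → 327 = 576.7 − 1ξ, giving ξ = 249.7 mol.
Outlet amounts (n = n₀ + ν ξ):
  Q: 576.7 − 1(249.7) = 327
  R: 317.9 − 1(249.7) = 68.2
  U: 0 + 1(249.7) = 249.7
  P: 0 + 1(249.7) = 249.7
Total out = 894.6 mol; y_U = 249.7 / 894.6 = 0.2791.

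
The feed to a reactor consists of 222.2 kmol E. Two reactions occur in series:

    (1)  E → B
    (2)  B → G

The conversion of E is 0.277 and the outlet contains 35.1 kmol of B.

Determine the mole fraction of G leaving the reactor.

0.119

Conversion of E: E consumed = 1ξ₁ = 0.277 × 222.2 → ξ₁ = 61.55 kmol.
B balance: n_B = 0 + 1ξ₁ − 1ξ₂ = 35.1 → ξ₂ = (1·61.55 − 35.1)/1 = 26.45 kmol.
Outlet amounts (n = n₀ + Σ ν·ξ):
  E: 222.2 − 1(61.55) = 160.7
  B: 0 + 1(61.55) − 1(26.45) = 35.1
  G: 0 + 1(26.45) = 26.45
Total out = 222.2 kmol; y_G = 26.45 / 222.2 = 0.119.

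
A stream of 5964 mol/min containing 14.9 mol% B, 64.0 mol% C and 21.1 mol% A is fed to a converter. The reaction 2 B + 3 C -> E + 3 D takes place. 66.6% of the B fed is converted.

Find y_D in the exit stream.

0.157

B reacted = 0.666 × 888.6 = 591.8 mol/min; ν_B = −2, so ξ = 591.8/2 = 295.9 mol/min.
Outlet amounts (n = n₀ + ν ξ):
  B: 888.6 − 2(295.9) = 296.8
  C: 3817 − 3(295.9) = 2929
  E: 0 + 1(295.9) = 295.9
  D: 0 + 3(295.9) = 887.7
  A: 1258 (inert)
Total out = 5668 mol/min; y_D = 887.7 / 5668 = 0.1566.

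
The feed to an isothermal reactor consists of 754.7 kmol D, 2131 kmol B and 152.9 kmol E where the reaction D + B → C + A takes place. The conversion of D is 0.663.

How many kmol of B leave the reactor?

D reacted = 0.663 × 754.7 = 500.4 kmol; ν_D = −1, so ξ = 500.4/1 = 500.4 kmol.
Outlet amounts (n = n₀ + ν ξ):
  D: 754.7 − 1(500.4) = 254.3
  B: 2131 − 1(500.4) = 1631
  C: 0 + 1(500.4) = 500.4
  A: 0 + 1(500.4) = 500.4
  E: 152.9 (inert)

1630 kmol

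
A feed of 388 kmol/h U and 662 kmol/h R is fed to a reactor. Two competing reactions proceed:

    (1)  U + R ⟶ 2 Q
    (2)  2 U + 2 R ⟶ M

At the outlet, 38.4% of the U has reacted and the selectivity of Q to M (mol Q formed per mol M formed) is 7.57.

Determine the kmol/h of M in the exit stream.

25.8 kmol/h

Conversion of U: U consumed = 0.384 × 388 = 149 kmol/h = 1ξ₁ + 2ξ₂.
Selectivity: 2ξ₁ / (1ξ₂) = 7.57 → ξ₁ = 3.785 ξ₂.
Substitute: (1·3.785 + 2) ξ₂ = 149 → ξ₂ = 25.75 kmol/h, ξ₁ = 97.48 kmol/h.
Outlet amounts (n = n₀ + Σ ν·ξ):
  U: 388 − 1(97.48) − 2(25.75) = 239
  R: 662 − 1(97.48) − 2(25.75) = 513
  Q: 0 + 2(97.48) = 195
  M: 0 + 1(25.75) = 25.75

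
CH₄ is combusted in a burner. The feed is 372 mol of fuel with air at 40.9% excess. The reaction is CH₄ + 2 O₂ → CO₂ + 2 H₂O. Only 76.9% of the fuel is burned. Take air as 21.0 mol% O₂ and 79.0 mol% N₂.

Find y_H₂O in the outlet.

0.107

Stoichiometric O₂ = 2 × 372 = 744 mol; O₂ fed = 744 × 1.409 = 1048 mol.
N₂ fed = 1048 × 79/21 = 3944 mol.
Fuel reacted = 0.769 × 372 → ξ = 286.1 mol.
Outlet (n = n₀ + ν ξ):
  CH₄: 372 − 1(286.1) = 85.93
  O₂: 1048 − 2(286.1) = 476.2
  N₂: 3944 (inert)
  CO₂: 0 + 1(286.1) = 286.1
  H₂O: 0 + 2(286.1) = 572.1
Total out = 5364 mol; y_H₂O = 572.1 / 5364 = 0.1067.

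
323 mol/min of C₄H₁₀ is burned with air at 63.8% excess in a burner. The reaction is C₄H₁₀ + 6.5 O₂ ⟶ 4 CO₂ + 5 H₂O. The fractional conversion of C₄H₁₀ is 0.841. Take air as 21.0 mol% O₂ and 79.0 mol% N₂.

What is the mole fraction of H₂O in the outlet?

0.0794

Stoichiometric O₂ = 6.5 × 323 = 2100 mol/min; O₂ fed = 2100 × 1.638 = 3439 mol/min.
N₂ fed = 3439 × 79/21 = 12940 mol/min.
Fuel reacted = 0.841 × 323 → ξ = 271.6 mol/min.
Outlet (n = n₀ + ν ξ):
  C₄H₁₀: 323 − 1(271.6) = 51.36
  O₂: 3439 − 6.5(271.6) = 1673
  N₂: 12940 (inert)
  CO₂: 0 + 4(271.6) = 1087
  H₂O: 0 + 5(271.6) = 1358
Total out = 17110 mol/min; y_H₂O = 1358 / 17110 = 0.0794.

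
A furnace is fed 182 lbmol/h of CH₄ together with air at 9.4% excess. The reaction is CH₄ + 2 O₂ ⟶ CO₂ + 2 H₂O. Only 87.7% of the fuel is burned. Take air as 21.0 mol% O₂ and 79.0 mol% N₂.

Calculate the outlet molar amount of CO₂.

160 lbmol/h

Stoichiometric O₂ = 2 × 182 = 364 lbmol/h; O₂ fed = 364 × 1.094 = 398.2 lbmol/h.
N₂ fed = 398.2 × 79/21 = 1498 lbmol/h.
Fuel reacted = 0.877 × 182 → ξ = 159.6 lbmol/h.
Outlet (n = n₀ + ν ξ):
  CH₄: 182 − 1(159.6) = 22.39
  O₂: 398.2 − 2(159.6) = 78.99
  N₂: 1498 (inert)
  CO₂: 0 + 1(159.6) = 159.6
  H₂O: 0 + 2(159.6) = 319.2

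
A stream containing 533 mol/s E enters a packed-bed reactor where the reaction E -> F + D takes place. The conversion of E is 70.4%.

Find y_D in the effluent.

0.413

E reacted = 0.704 × 533 = 375.2 mol/s; ν_E = −1, so ξ = 375.2/1 = 375.2 mol/s.
Outlet amounts (n = n₀ + ν ξ):
  E: 533 − 1(375.2) = 157.8
  F: 0 + 1(375.2) = 375.2
  D: 0 + 1(375.2) = 375.2
Total out = 908.2 mol/s; y_D = 375.2 / 908.2 = 0.4131.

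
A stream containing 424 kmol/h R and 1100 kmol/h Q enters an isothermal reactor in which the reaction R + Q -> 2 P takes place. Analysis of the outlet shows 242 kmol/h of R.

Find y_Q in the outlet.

0.602

For R: n = n₀ − 1ξ → 242 = 424 − 1ξ, giving ξ = 182 kmol/h.
Outlet amounts (n = n₀ + ν ξ):
  R: 424 − 1(182) = 242
  Q: 1100 − 1(182) = 918
  P: 0 + 2(182) = 364
Total out = 1524 kmol/h; y_Q = 918 / 1524 = 0.6024.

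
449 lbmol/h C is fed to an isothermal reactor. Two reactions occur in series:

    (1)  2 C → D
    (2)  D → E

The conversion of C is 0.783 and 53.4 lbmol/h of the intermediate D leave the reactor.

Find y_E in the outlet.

Conversion of C: C consumed = 2ξ₁ = 0.783 × 449 → ξ₁ = 175.8 lbmol/h.
D balance: n_D = 0 + 1ξ₁ − 1ξ₂ = 53.4 → ξ₂ = (1·175.8 − 53.4)/1 = 122.4 lbmol/h.
Outlet amounts (n = n₀ + Σ ν·ξ):
  C: 449 − 2(175.8) = 97.43
  D: 0 + 1(175.8) − 1(122.4) = 53.4
  E: 0 + 1(122.4) = 122.4
Total out = 273.2 lbmol/h; y_E = 122.4 / 273.2 = 0.4479.

0.448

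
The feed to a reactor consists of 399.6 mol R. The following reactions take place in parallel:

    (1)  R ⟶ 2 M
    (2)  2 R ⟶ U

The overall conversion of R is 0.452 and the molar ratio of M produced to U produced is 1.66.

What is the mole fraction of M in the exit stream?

0.273

Conversion of R: R consumed = 0.452 × 399.6 = 180.6 mol = 1ξ₁ + 2ξ₂.
Selectivity: 2ξ₁ / (1ξ₂) = 1.66 → ξ₁ = 0.83 ξ₂.
Substitute: (1·0.83 + 2) ξ₂ = 180.6 → ξ₂ = 63.82 mol, ξ₁ = 52.97 mol.
Outlet amounts (n = n₀ + Σ ν·ξ):
  R: 399.6 − 1(52.97) − 2(63.82) = 219
  M: 0 + 2(52.97) = 105.9
  U: 0 + 1(63.82) = 63.82
Total out = 388.8 mol; y_M = 105.9 / 388.8 = 0.2725.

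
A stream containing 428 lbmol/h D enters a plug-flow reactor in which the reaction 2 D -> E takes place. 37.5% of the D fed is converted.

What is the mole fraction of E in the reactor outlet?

D reacted = 0.375 × 428 = 160.5 lbmol/h; ν_D = −2, so ξ = 160.5/2 = 80.25 lbmol/h.
Outlet amounts (n = n₀ + ν ξ):
  D: 428 − 2(80.25) = 267.5
  E: 0 + 1(80.25) = 80.25
Total out = 347.8 lbmol/h; y_E = 80.25 / 347.8 = 0.2308.

0.231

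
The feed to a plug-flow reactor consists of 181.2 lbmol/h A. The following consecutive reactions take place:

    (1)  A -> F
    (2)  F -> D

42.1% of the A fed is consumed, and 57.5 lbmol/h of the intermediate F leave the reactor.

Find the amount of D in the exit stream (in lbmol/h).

18.8 lbmol/h

Conversion of A: A consumed = 1ξ₁ = 0.421 × 181.2 → ξ₁ = 76.29 lbmol/h.
F balance: n_F = 0 + 1ξ₁ − 1ξ₂ = 57.5 → ξ₂ = (1·76.29 − 57.5)/1 = 18.79 lbmol/h.
Outlet amounts (n = n₀ + Σ ν·ξ):
  A: 181.2 − 1(76.29) = 104.9
  F: 0 + 1(76.29) − 1(18.79) = 57.5
  D: 0 + 1(18.79) = 18.79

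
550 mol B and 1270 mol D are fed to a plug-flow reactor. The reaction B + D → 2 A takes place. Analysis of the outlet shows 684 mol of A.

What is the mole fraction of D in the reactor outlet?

0.51

For A: n = n₀ + 2ξ → 684 = 0 + 2ξ, giving ξ = 342 mol.
Outlet amounts (n = n₀ + ν ξ):
  B: 550 − 1(342) = 208
  D: 1270 − 1(342) = 928
  A: 0 + 2(342) = 684
Total out = 1820 mol; y_D = 928 / 1820 = 0.5099.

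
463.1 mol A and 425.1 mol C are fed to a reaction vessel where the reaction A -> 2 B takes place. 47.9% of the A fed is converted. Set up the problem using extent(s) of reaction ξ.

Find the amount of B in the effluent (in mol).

444 mol

A reacted = 0.479 × 463.1 = 221.8 mol; ν_A = −1, so ξ = 221.8/1 = 221.8 mol.
Outlet amounts (n = n₀ + ν ξ):
  A: 463.1 − 1(221.8) = 241.3
  B: 0 + 2(221.8) = 443.6
  C: 425.1 (inert)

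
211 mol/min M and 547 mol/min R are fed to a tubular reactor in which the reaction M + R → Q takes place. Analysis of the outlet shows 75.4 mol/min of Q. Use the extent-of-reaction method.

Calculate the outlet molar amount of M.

For Q: n = n₀ + 1ξ → 75.4 = 0 + 1ξ, giving ξ = 75.4 mol/min.
Outlet amounts (n = n₀ + ν ξ):
  M: 211 − 1(75.4) = 135.6
  R: 547 − 1(75.4) = 471.6
  Q: 0 + 1(75.4) = 75.4

136 mol/min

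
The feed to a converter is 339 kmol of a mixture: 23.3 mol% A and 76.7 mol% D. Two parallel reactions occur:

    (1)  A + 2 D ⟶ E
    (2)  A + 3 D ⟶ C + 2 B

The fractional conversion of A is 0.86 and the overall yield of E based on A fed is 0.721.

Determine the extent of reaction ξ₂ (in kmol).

Yield of E: 1ξ₁ / 78.99 = 0.721 → ξ₁ = 56.95 kmol.
Conversion of A: 1ξ₁ + 1ξ₂ = 0.86 × 78.99 = 67.93 → ξ₂ = 10.98 kmol.
Outlet amounts (n = n₀ + Σ ν·ξ):
  A: 78.99 − 1(56.95) − 1(10.98) = 11.06
  D: 260 − 2(56.95) − 3(10.98) = 113.2
  E: 0 + 1(56.95) = 56.95
  C: 0 + 1(10.98) = 10.98
  B: 0 + 2(10.98) = 21.96

ξ₂ = 11 kmol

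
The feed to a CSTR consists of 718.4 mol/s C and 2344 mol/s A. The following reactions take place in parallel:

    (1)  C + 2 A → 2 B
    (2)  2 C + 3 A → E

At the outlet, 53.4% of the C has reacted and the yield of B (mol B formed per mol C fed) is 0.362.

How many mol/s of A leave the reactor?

Yield of B: 2ξ₁ / 718.4 = 0.362 → ξ₁ = 130 mol/s.
Conversion of C: 1ξ₁ + 2ξ₂ = 0.534 × 718.4 = 383.6 → ξ₂ = 126.8 mol/s.
Outlet amounts (n = n₀ + Σ ν·ξ):
  C: 718.4 − 1(130) − 2(126.8) = 334.8
  A: 2344 − 2(130) − 3(126.8) = 1704
  B: 0 + 2(130) = 260.1
  E: 0 + 1(126.8) = 126.8

1700 mol/s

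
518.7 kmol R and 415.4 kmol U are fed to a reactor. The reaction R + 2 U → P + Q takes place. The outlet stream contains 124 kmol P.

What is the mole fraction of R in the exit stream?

0.487

For P: n = n₀ + 1ξ → 124 = 0 + 1ξ, giving ξ = 124 kmol.
Outlet amounts (n = n₀ + ν ξ):
  R: 518.7 − 1(124) = 394.7
  U: 415.4 − 2(124) = 167.4
  P: 0 + 1(124) = 124
  Q: 0 + 1(124) = 124
Total out = 810.1 kmol; y_R = 394.7 / 810.1 = 0.4872.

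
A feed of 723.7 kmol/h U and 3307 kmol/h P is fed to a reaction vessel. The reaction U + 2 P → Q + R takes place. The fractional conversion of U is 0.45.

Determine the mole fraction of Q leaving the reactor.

U reacted = 0.45 × 723.7 = 325.7 kmol/h; ν_U = −1, so ξ = 325.7/1 = 325.7 kmol/h.
Outlet amounts (n = n₀ + ν ξ):
  U: 723.7 − 1(325.7) = 398
  P: 3307 − 2(325.7) = 2656
  Q: 0 + 1(325.7) = 325.7
  R: 0 + 1(325.7) = 325.7
Total out = 3705 kmol/h; y_Q = 325.7 / 3705 = 0.0879.

0.0879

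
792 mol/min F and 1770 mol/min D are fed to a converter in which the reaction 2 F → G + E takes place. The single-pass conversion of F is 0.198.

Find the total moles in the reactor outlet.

F reacted = 0.198 × 792 = 156.8 mol/min; ν_F = −2, so ξ = 156.8/2 = 78.41 mol/min.
Outlet amounts (n = n₀ + ν ξ):
  F: 792 − 2(78.41) = 635.2
  G: 0 + 1(78.41) = 78.41
  E: 0 + 1(78.41) = 78.41
  D: 1770 (inert)
Total out = 635.2 + 78.41 + 78.41 + 1770 = 2562 mol/min.

2560 mol/min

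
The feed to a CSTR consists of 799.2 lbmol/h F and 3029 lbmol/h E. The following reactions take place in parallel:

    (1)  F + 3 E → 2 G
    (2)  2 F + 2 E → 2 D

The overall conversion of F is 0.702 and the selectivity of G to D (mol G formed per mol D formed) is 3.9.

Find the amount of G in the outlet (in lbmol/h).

Conversion of F: F consumed = 0.702 × 799.2 = 561 lbmol/h = 1ξ₁ + 2ξ₂.
Selectivity: 2ξ₁ / (2ξ₂) = 3.9 → ξ₁ = 3.9 ξ₂.
Substitute: (1·3.9 + 2) ξ₂ = 561 → ξ₂ = 95.09 lbmol/h, ξ₁ = 370.9 lbmol/h.
Outlet amounts (n = n₀ + Σ ν·ξ):
  F: 799.2 − 1(370.9) − 2(95.09) = 238.2
  E: 3029 − 3(370.9) − 2(95.09) = 1726
  G: 0 + 2(370.9) = 741.7
  D: 0 + 2(95.09) = 190.2

742 lbmol/h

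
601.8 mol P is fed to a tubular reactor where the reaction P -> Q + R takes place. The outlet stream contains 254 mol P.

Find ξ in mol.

For P: n = n₀ − 1ξ → 254 = 601.8 − 1ξ, giving ξ = 347.8 mol.
Outlet amounts (n = n₀ + ν ξ):
  P: 601.8 − 1(347.8) = 254
  Q: 0 + 1(347.8) = 347.8
  R: 0 + 1(347.8) = 347.8

ξ = 348 mol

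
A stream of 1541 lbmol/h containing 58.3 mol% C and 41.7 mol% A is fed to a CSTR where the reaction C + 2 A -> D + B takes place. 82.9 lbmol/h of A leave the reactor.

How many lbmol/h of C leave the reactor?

For A: n = n₀ − 2ξ → 82.9 = 642.6 − 2ξ, giving ξ = 279.8 lbmol/h.
Outlet amounts (n = n₀ + ν ξ):
  C: 898.4 − 1(279.8) = 618.6
  A: 642.6 − 2(279.8) = 82.9
  D: 0 + 1(279.8) = 279.8
  B: 0 + 1(279.8) = 279.8

619 lbmol/h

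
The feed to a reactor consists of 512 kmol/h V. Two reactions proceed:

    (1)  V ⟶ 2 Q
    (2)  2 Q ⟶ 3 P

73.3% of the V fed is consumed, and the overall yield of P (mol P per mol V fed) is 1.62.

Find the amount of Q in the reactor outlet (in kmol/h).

Conversion of V: V consumed = 1ξ₁ = 0.733 × 512 → ξ₁ = 375.3 kmol/h.
Yield of P: 3ξ₂ / 512 = 1.62 → ξ₂ = 276.5 kmol/h.
Outlet amounts (n = n₀ + Σ ν·ξ):
  V: 512 − 1(375.3) = 136.7
  Q: 0 + 2(375.3) − 2(276.5) = 197.6
  P: 0 + 3(276.5) = 829.4

198 kmol/h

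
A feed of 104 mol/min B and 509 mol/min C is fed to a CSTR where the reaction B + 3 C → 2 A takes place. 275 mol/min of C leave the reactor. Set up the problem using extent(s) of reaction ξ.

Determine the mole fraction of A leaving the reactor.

For C: n = n₀ − 3ξ → 275 = 509 − 3ξ, giving ξ = 78 mol/min.
Outlet amounts (n = n₀ + ν ξ):
  B: 104 − 1(78) = 26
  C: 509 − 3(78) = 275
  A: 0 + 2(78) = 156
Total out = 457 mol/min; y_A = 156 / 457 = 0.3414.

0.341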